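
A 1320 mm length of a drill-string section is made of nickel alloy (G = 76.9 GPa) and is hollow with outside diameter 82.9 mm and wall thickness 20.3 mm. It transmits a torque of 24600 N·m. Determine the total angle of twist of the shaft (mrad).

J = π(d_o⁴ − d_i⁴)/32 = π(0.0829⁴ − 0.0423⁴)/32 = 4.322×10^-6 m⁴.
θ = T·L/(G·J) = 24600 × 1.32 / (76.9×10⁹ × 4.322×10^-6) = 0.09769 rad.

97.7 mrad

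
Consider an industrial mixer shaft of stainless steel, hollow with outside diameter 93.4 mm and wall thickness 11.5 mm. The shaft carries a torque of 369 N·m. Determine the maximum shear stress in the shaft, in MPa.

J = π(d_o⁴ − d_i⁴)/32 = π(0.0934⁴ − 0.0704⁴)/32 = 5.060×10^-6 m⁴.
τ_max = T·r/J = 369.0 × 0.0467 / 5.060×10^-6 = 3.406×10^6 Pa.

3.41 MPa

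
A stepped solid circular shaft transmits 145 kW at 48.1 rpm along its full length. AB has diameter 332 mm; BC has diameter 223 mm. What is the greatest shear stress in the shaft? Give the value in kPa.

ω = 2π·48.1/60 = 5.037 rad/s, so T = P/ω = 145×10³ / 5.037 = 28790 N·m.
Under the same torque, τ_max = 16T/(πd³) is largest where d is smallest — segment BC (d = 223 mm).
τ_max = 16·28790/(π·(0.223)³) = 1.322×10^7 Pa.

13200 kPa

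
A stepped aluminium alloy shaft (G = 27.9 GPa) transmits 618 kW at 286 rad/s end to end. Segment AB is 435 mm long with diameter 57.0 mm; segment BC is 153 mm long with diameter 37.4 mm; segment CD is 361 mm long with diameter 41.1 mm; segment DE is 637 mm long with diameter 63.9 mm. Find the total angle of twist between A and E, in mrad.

224 mrad

ω = 286 rad/s, so T = P/ω = 618×10³ / 286.0 = 2161 N·m.
J_AB = π(0.0570)⁴/32 = 1.04×10^-6 m⁴; J_BC = π(0.0374)⁴/32 = 1.92×10^-7 m⁴; J_CD = π(0.0411)⁴/32 = 2.80×10^-7 m⁴; J_DE = π(0.0639)⁴/32 = 1.64×10^-6 m⁴.
θ = (T/G)·Σ L_i/J_i = (2161/27.9×10⁹)·(0.435/1.04×10^-6 + 0.153/1.92×10^-7 + 0.361/2.80×10^-7 + 0.637/1.64×10^-6) = 0.2241 rad.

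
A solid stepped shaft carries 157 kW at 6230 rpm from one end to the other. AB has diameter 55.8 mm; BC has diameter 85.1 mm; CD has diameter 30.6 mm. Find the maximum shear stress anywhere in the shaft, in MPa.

ω = 2π·6230/60 = 652.4 rad/s, so T = P/ω = 157×10³ / 652.4 = 240.6 N·m.
Under the same torque, τ_max = 16T/(πd³) is largest where d is smallest — segment CD (d = 30.6 mm).
τ_max = 16·240.6/(π·(0.0306)³) = 4.277×10^7 Pa.

42.8 MPa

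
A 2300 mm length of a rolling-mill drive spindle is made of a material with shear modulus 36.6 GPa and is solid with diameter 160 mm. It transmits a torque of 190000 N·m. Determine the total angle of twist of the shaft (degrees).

J = πd⁴/32 = π(0.160)⁴/32 = 6.434×10^-5 m⁴.
θ = T·L/(G·J) = 190000 × 2.30 / (36.6×10⁹ × 6.434×10^-5) = 0.1856 rad.

10.6°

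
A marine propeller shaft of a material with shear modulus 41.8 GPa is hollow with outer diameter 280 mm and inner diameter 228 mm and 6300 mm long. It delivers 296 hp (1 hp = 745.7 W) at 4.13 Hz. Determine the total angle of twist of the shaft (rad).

0.00379 rad

ω = 2π·4.13 = 25.95 rad/s, so T = P/ω = 296×745.7 / 25.95 = 8506 N·m.
J = π(d_o⁴ − d_i⁴)/32 = π(0.280⁴ − 0.228⁴)/32 = 3.381×10^-4 m⁴.
θ = T·L/(G·J) = 8506 × 6.30 / (41.8×10⁹ × 3.381×10^-4) = 3.791×10^-3 rad.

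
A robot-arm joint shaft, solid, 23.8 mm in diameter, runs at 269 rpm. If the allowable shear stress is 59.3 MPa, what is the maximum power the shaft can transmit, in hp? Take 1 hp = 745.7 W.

5.93 hp

J = πd⁴/32 = π(0.0238)⁴/32 = 3.150×10^-8 m⁴.
T_max = τ_allow·J/r = 5.93×10^7 × 3.150×10^-8 / 0.0119 = 157.0 N·m.
ω = 2π·269/60 = 28.17 rad/s, so P_max = T_max·ω = 4422 W.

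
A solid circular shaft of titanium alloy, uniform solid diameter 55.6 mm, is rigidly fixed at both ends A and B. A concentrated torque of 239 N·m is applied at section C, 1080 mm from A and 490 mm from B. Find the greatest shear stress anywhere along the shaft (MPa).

With uniform GJ and both ends fixed, compatibility θ_AC = θ_CB gives T_A·a = T_B·b, together with T_A + T_B = T₀.
T_A = T₀·b/(a+b) = 239.0·490/1570 = 74.59 N·m; T_B = 164.4 N·m.
τ in each portion: τ_AC = 2.21×10^6 Pa, τ_CB = 4.87×10^6 Pa; maximum is in CB.
τ_max = T_CB·r/J = 164.4·0.0278/9.38×10^-7 = 4.872×10^6 Pa.

4.87 MPa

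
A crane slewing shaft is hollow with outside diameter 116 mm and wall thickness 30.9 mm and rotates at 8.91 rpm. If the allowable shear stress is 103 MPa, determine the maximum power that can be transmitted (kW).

J = π(d_o⁴ − d_i⁴)/32 = π(0.116⁴ − 0.0542⁴)/32 = 1.693×10^-5 m⁴.
T_max = τ_allow·J/r = 1.03×10^8 × 1.693×10^-5 / 0.0580 = 30060 N·m.
ω = 2π·8.91/60 = 0.9331 rad/s, so P_max = T_max·ω = 2.805×10^4 W.

28.1 kW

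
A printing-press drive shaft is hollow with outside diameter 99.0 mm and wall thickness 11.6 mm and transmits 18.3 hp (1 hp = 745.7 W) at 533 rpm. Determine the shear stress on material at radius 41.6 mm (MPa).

1.64 MPa

ω = 2π·533/60 = 55.82 rad/s, so T = P/ω = 18.3×745.7 / 55.82 = 244.5 N·m.
J = π(d_o⁴ − d_i⁴)/32 = π(0.0990⁴ − 0.0758⁴)/32 = 6.190×10^-6 m⁴.
Shear stress varies linearly with radius: τ = T·r/J = 244.5 × 0.0416 / 6.190×10^-6 = 1.643×10^6 Pa.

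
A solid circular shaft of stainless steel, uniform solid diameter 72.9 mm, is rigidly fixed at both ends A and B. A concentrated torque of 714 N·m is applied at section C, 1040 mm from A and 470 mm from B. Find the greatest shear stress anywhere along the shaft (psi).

With uniform GJ and both ends fixed, compatibility θ_AC = θ_CB gives T_A·a = T_B·b, together with T_A + T_B = T₀.
T_A = T₀·b/(a+b) = 714.0·470/1510 = 222.2 N·m; T_B = 491.8 N·m.
τ in each portion: τ_AC = 2.92×10^6 Pa, τ_CB = 6.46×10^6 Pa; maximum is in CB.
τ_max = T_CB·r/J = 491.8·0.0365/2.77×10^-6 = 6.465×10^6 Pa.

938 psi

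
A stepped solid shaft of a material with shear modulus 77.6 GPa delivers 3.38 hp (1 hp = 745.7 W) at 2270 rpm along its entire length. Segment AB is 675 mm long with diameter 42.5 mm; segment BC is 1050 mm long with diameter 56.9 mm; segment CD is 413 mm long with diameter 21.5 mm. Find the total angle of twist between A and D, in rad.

ω = 2π·2270/60 = 237.7 rad/s, so T = P/ω = 3.38×745.7 / 237.7 = 10.60 N·m.
J_AB = π(0.0425)⁴/32 = 3.20×10^-7 m⁴; J_BC = π(0.0569)⁴/32 = 1.03×10^-6 m⁴; J_CD = π(0.0215)⁴/32 = 2.10×10^-8 m⁴.
θ = (T/G)·Σ L_i/J_i = (10.60/77.6×10⁹)·(0.675/3.20×10^-7 + 1.05/1.03×10^-6 + 0.413/2.10×10^-8) = 3.117×10^-3 rad.

0.00312 rad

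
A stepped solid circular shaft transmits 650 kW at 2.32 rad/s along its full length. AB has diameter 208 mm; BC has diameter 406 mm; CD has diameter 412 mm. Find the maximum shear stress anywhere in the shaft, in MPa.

ω = 2.32 rad/s, so T = P/ω = 650×10³ / 2.320 = 280200 N·m.
Under the same torque, τ_max = 16T/(πd³) is largest where d is smallest — segment AB (d = 208 mm).
τ_max = 16·280200/(π·(0.208)³) = 1.586×10^8 Pa.

159 MPa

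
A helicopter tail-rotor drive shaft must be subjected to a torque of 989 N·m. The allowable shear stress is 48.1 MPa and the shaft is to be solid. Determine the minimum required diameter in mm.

For a solid shaft τ_max = 16T/(πd³), so d = (16T/(π τ_allow))^(1/3) = (16·989.0/(π·4.81×10^7))^(1/3) = 0.04713 m.

47.1 mm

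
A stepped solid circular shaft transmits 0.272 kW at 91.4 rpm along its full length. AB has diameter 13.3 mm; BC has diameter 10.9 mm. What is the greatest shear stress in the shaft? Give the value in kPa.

112000 kPa

ω = 2π·91.4/60 = 9.571 rad/s, so T = P/ω = 0.272×10³ / 9.571 = 28.42 N·m.
Under the same torque, τ_max = 16T/(πd³) is largest where d is smallest — segment BC (d = 10.9 mm).
τ_max = 16·28.42/(π·(0.0109)³) = 1.118×10^8 Pa.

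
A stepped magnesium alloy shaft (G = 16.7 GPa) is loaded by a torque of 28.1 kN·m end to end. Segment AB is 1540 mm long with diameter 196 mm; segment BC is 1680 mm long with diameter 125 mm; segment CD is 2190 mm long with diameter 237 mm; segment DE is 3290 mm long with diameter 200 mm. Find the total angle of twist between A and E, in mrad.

J_AB = π(0.196)⁴/32 = 1.45×10^-4 m⁴; J_BC = π(0.125)⁴/32 = 2.40×10^-5 m⁴; J_CD = π(0.237)⁴/32 = 3.10×10^-4 m⁴; J_DE = π(0.200)⁴/32 = 1.57×10^-4 m⁴.
θ = (T/G)·Σ L_i/J_i = (28100/16.7×10⁹)·(1.54/1.45×10^-4 + 1.68/2.40×10^-5 + 2.19/3.10×10^-4 + 3.29/1.57×10^-4) = 0.1830 rad.

183 mrad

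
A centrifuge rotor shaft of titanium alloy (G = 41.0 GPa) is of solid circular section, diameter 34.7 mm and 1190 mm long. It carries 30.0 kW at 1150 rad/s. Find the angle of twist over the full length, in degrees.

ω = 1150 rad/s, so T = P/ω = 30.0×10³ / 1150 = 26.09 N·m.
J = πd⁴/32 = π(0.0347)⁴/32 = 1.423×10^-7 m⁴.
θ = T·L/(G·J) = 26.09 × 1.19 / (41.0×10⁹ × 1.423×10^-7) = 5.319×10^-3 rad.

0.305°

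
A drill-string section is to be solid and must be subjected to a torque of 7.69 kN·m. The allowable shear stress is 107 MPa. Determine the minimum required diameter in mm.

71.5 mm

For a solid shaft τ_max = 16T/(πd³), so d = (16T/(π τ_allow))^(1/3) = (16·7690/(π·1.07×10^8))^(1/3) = 0.07153 m.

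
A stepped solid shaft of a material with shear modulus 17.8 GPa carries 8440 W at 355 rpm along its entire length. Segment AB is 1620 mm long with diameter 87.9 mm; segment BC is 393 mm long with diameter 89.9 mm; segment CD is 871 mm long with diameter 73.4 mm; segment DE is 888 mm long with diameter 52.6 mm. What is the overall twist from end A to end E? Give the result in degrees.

1.33°

ω = 2π·355/60 = 37.18 rad/s, so T = P/ω = 8440 / 37.18 = 227.0 N·m.
J_AB = π(0.0879)⁴/32 = 5.86×10^-6 m⁴; J_BC = π(0.0899)⁴/32 = 6.41×10^-6 m⁴; J_CD = π(0.0734)⁴/32 = 2.85×10^-6 m⁴; J_DE = π(0.0526)⁴/32 = 7.52×10^-7 m⁴.
θ = (T/G)·Σ L_i/J_i = (227.0/17.8×10⁹)·(1.62/5.86×10^-6 + 0.393/6.41×10^-6 + 0.871/2.85×10^-6 + 0.888/7.52×10^-7) = 0.02328 rad.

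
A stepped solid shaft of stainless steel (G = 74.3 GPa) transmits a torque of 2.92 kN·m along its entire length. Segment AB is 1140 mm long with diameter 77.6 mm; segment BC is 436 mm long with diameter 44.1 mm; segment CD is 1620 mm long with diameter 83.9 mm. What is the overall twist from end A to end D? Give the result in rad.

0.0718 rad

J_AB = π(0.0776)⁴/32 = 3.56×10^-6 m⁴; J_BC = π(0.0441)⁴/32 = 3.71×10^-7 m⁴; J_CD = π(0.0839)⁴/32 = 4.86×10^-6 m⁴.
θ = (T/G)·Σ L_i/J_i = (2920/74.3×10⁹)·(1.14/3.56×10^-6 + 0.436/3.71×10^-7 + 1.62/4.86×10^-6) = 0.07182 rad.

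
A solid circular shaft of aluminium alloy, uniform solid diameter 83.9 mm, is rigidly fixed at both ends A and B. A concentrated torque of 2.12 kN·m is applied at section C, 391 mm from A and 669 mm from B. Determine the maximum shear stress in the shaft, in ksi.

With uniform GJ and both ends fixed, compatibility θ_AC = θ_CB gives T_A·a = T_B·b, together with T_A + T_B = T₀.
T_A = T₀·b/(a+b) = 2120·669/1060 = 1338 N·m; T_B = 782.0 N·m.
τ in each portion: τ_AC = 1.15×10^7 Pa, τ_CB = 6.74×10^6 Pa; maximum is in AC.
τ_max = T_AC·r/J = 1338·0.0420/4.86×10^-6 = 1.154×10^7 Pa.

1.67 ksi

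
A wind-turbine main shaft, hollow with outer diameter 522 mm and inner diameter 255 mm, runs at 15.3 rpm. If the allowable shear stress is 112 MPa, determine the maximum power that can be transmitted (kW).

4730 kW

J = π(d_o⁴ − d_i⁴)/32 = π(0.522⁴ − 0.255⁴)/32 = 6.874×10^-3 m⁴.
T_max = τ_allow·J/r = 1.12×10^8 × 6.874×10^-3 / 0.261 = 2.950e6 N·m.
ω = 2π·15.3/60 = 1.602 rad/s, so P_max = T_max·ω = 4.726×10^6 W.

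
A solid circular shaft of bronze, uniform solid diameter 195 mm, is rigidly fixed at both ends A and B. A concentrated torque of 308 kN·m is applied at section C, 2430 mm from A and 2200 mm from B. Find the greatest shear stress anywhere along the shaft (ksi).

With uniform GJ and both ends fixed, compatibility θ_AC = θ_CB gives T_A·a = T_B·b, together with T_A + T_B = T₀.
T_A = T₀·b/(a+b) = 308000·2200/4630 = 146300 N·m; T_B = 161700 N·m.
τ in each portion: τ_AC = 1.01×10^8 Pa, τ_CB = 1.11×10^8 Pa; maximum is in CB.
τ_max = T_CB·r/J = 161700·0.0975/1.42×10^-4 = 1.110×10^8 Pa.

16.1 ksi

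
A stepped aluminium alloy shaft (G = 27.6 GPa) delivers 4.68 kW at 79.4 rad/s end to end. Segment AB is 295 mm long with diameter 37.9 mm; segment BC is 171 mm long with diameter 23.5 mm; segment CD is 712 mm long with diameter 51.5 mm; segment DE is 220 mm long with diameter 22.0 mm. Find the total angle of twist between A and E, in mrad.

37.9 mrad

ω = 79.4 rad/s, so T = P/ω = 4.68×10³ / 79.40 = 58.94 N·m.
J_AB = π(0.0379)⁴/32 = 2.03×10^-7 m⁴; J_BC = π(0.0235)⁴/32 = 2.99×10^-8 m⁴; J_CD = π(0.0515)⁴/32 = 6.91×10^-7 m⁴; J_DE = π(0.0220)⁴/32 = 2.30×10^-8 m⁴.
θ = (T/G)·Σ L_i/J_i = (58.94/27.6×10⁹)·(0.295/2.03×10^-7 + 0.171/2.99×10^-8 + 0.712/6.91×10^-7 + 0.220/2.30×10^-8) = 0.03794 rad.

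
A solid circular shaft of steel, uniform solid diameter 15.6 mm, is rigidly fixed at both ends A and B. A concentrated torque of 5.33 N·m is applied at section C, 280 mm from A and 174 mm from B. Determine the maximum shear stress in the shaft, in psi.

With uniform GJ and both ends fixed, compatibility θ_AC = θ_CB gives T_A·a = T_B·b, together with T_A + T_B = T₀.
T_A = T₀·b/(a+b) = 5.330·174/454.0 = 2.043 N·m; T_B = 3.287 N·m.
τ in each portion: τ_AC = 2.74×10^6 Pa, τ_CB = 4.41×10^6 Pa; maximum is in CB.
τ_max = T_CB·r/J = 3.287·0.00780/5.81×10^-9 = 4.410×10^6 Pa.

640 psi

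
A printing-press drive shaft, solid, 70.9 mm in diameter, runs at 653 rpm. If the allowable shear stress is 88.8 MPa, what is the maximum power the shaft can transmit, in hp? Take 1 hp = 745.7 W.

J = πd⁴/32 = π(0.0709)⁴/32 = 2.481×10^-6 m⁴.
T_max = τ_allow·J/r = 8.88×10^7 × 2.481×10^-6 / 0.0355 = 6214 N·m.
ω = 2π·653/60 = 68.38 rad/s, so P_max = T_max·ω = 4.249×10^5 W.

570 hp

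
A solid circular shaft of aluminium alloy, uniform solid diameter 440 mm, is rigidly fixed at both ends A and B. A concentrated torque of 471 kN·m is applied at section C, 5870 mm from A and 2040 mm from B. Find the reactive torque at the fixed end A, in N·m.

121000 N·m

With uniform GJ and both ends fixed, compatibility θ_AC = θ_CB gives T_A·a = T_B·b, together with T_A + T_B = T₀.
T_A = T₀·b/(a+b) = 471000·2040/7910 = 121500 N·m; T_B = 349500 N·m.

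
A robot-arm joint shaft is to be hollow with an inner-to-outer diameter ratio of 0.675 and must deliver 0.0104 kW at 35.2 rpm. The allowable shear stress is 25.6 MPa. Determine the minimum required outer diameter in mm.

8.91 mm

ω = 2π·35.2/60 = 3.686 rad/s, so T = P/ω = 0.0104×10³ / 3.686 = 2.821 N·m.
For a hollow shaft with d_i/d_o = 0.675: τ_max = 16T/(π d_o³ (1−k⁴)), so d_o = [16T/(π τ_allow (1−k⁴))]^(1/3) = [16·2.821/(π·2.56×10^7·0.7924)]^(1/3) = 0.008914 m.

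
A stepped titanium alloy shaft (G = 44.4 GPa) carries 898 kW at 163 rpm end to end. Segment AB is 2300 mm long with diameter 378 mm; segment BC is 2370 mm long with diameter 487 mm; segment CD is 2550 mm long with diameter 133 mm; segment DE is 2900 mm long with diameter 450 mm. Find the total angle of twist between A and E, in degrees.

ω = 2π·163/60 = 17.07 rad/s, so T = P/ω = 898×10³ / 17.07 = 52610 N·m.
J_AB = π(0.378)⁴/32 = 2.00×10^-3 m⁴; J_BC = π(0.487)⁴/32 = 5.52×10^-3 m⁴; J_CD = π(0.133)⁴/32 = 3.07×10^-5 m⁴; J_DE = π(0.450)⁴/32 = 4.03×10^-3 m⁴.
θ = (T/G)·Σ L_i/J_i = (52610/44.4×10⁹)·(2.30/2.00×10^-3 + 2.37/5.52×10^-3 + 2.55/3.07×10^-5 + 2.90/4.03×10^-3) = 0.1011 rad.

5.79°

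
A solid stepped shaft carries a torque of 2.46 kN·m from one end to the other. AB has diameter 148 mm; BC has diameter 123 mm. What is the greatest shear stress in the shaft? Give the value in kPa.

Under the same torque, τ_max = 16T/(πd³) is largest where d is smallest — segment BC (d = 123 mm).
τ_max = 16·2460/(π·(0.123)³) = 6.733×10^6 Pa.

6730 kPa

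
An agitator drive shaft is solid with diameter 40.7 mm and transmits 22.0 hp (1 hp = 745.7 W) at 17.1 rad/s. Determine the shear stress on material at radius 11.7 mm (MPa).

41.7 MPa

ω = 17.1 rad/s, so T = P/ω = 22.0×745.7 / 17.10 = 959.4 N·m.
J = πd⁴/32 = π(0.0407)⁴/32 = 2.694×10^-7 m⁴.
Shear stress varies linearly with radius: τ = T·r/J = 959.4 × 0.0117 / 2.694×10^-7 = 4.167×10^7 Pa.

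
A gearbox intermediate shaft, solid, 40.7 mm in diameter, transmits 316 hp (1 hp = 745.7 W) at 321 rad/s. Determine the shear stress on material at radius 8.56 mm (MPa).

23.3 MPa

ω = 321 rad/s, so T = P/ω = 316×745.7 / 321.0 = 734.1 N·m.
J = πd⁴/32 = π(0.0407)⁴/32 = 2.694×10^-7 m⁴.
Shear stress varies linearly with radius: τ = T·r/J = 734.1 × 0.00856 / 2.694×10^-7 = 2.333×10^7 Pa.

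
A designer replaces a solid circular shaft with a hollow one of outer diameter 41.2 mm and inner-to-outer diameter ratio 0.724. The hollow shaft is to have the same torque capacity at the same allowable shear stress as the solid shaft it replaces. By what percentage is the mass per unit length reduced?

Equal τ_max and T ⇒ the solid shaft needs d_s³ = d_o³(1−k⁴), so d_s = 41.2·(1−0.724⁴)^(1/3) = 37.02 mm.
Area ratio A_h/A_s = d_o²(1−k²)/d_s² = (1−k²)/(1−k⁴)^(2/3) = 0.5895.
Mass saving = 1 − 0.5895 = 41.1 %.

41.1 %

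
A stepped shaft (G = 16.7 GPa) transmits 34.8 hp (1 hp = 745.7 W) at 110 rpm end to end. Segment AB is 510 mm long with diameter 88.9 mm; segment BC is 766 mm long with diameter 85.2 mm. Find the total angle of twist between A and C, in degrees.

ω = 2π·110/60 = 11.52 rad/s, so T = P/ω = 34.8×745.7 / 11.52 = 2253 N·m.
J_AB = π(0.0889)⁴/32 = 6.13×10^-6 m⁴; J_BC = π(0.0852)⁴/32 = 5.17×10^-6 m⁴.
θ = (T/G)·Σ L_i/J_i = (2253/16.7×10⁹)·(0.510/6.13×10^-6 + 0.766/5.17×10^-6) = 0.03119 rad.

1.79°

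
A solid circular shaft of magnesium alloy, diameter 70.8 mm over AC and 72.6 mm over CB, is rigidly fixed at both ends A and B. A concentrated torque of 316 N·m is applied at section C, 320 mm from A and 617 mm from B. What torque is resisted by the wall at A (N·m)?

201 N·m

Compatibility: T_A·a/J_AC = T_B·b/J_CB with T_A + T_B = T₀.
J_AC = 2.47×10^-6 m⁴, J_CB = 2.73×10^-6 m⁴, so T_A = T₀·(J_AC/a)/((J_AC/a)+(J_CB/b)) = 200.8 N·m, T_B = 115.2 N·m.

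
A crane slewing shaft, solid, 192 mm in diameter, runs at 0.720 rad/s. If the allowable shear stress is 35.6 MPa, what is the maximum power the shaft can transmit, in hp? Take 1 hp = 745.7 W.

J = πd⁴/32 = π(0.192)⁴/32 = 1.334×10^-4 m⁴.
T_max = τ_allow·J/r = 3.56×10^7 × 1.334×10^-4 / 0.0960 = 49470 N·m.
ω = 0.720 rad/s, so P_max = T_max·ω = 3.562×10^4 W.

47.8 hp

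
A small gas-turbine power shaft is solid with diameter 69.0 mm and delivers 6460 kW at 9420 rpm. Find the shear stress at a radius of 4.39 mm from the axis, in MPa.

ω = 2π·9420/60 = 986.5 rad/s, so T = P/ω = 6460×10³ / 986.5 = 6549 N·m.
J = πd⁴/32 = π(0.0690)⁴/32 = 2.225×10^-6 m⁴.
Shear stress varies linearly with radius: τ = T·r/J = 6549 × 0.00439 / 2.225×10^-6 = 1.292×10^7 Pa.

12.9 MPa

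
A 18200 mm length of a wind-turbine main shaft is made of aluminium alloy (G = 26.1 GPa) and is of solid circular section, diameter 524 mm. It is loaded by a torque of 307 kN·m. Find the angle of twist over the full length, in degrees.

1.66°

J = πd⁴/32 = π(0.524)⁴/32 = 7.402×10^-3 m⁴.
θ = T·L/(G·J) = 307000 × 18.2 / (26.1×10⁹ × 7.402×10^-3) = 0.02892 rad.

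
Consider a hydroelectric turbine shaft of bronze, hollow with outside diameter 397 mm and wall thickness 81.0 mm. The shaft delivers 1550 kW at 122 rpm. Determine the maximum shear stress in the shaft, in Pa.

ω = 2π·122/60 = 12.78 rad/s, so T = P/ω = 1550×10³ / 12.78 = 121300 N·m.
J = π(d_o⁴ − d_i⁴)/32 = π(0.397⁴ − 0.235⁴)/32 = 2.139×10^-3 m⁴.
τ_max = T·r/J = 121300 × 0.199 / 2.139×10^-3 = 1.126×10^7 Pa.

1.13e7 Pa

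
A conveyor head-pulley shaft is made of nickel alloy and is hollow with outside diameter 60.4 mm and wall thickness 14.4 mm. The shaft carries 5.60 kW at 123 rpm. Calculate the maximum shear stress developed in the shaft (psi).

1580 psi

ω = 2π·123/60 = 12.88 rad/s, so T = P/ω = 5.60×10³ / 12.88 = 434.8 N·m.
J = π(d_o⁴ − d_i⁴)/32 = π(0.0604⁴ − 0.0316⁴)/32 = 1.209×10^-6 m⁴.
τ_max = T·r/J = 434.8 × 0.0302 / 1.209×10^-6 = 1.086×10^7 Pa.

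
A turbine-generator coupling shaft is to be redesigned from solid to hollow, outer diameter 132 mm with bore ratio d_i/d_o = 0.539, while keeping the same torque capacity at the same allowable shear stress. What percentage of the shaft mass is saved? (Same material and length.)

Equal τ_max and T ⇒ the solid shaft needs d_s³ = d_o³(1−k⁴), so d_s = 132·(1−0.539⁴)^(1/3) = 128.2 mm.
Area ratio A_h/A_s = d_o²(1−k²)/d_s² = (1−k²)/(1−k⁴)^(2/3) = 0.7524.
Mass saving = 1 − 0.7524 = 24.8 %.

24.8 %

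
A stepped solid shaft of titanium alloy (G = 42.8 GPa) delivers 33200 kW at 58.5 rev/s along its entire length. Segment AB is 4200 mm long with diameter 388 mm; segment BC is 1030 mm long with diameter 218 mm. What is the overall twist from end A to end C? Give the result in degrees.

ω = 2π·58.5 = 367.6 rad/s, so T = P/ω = 33200×10³ / 367.6 = 90320 N·m.
J_AB = π(0.388)⁴/32 = 2.22×10^-3 m⁴; J_BC = π(0.218)⁴/32 = 2.22×10^-4 m⁴.
θ = (T/G)·Σ L_i/J_i = (90320/42.8×10⁹)·(4.20/2.22×10^-3 + 1.03/2.22×10^-4) = 0.01379 rad.

0.790°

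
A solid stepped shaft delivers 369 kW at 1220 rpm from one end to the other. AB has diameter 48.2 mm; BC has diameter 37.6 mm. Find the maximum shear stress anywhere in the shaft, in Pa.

2.77e8 Pa

ω = 2π·1220/60 = 127.8 rad/s, so T = P/ω = 369×10³ / 127.8 = 2888 N·m.
Under the same torque, τ_max = 16T/(πd³) is largest where d is smallest — segment BC (d = 37.6 mm).
τ_max = 16·2888/(π·(0.0376)³) = 2.767×10^8 Pa.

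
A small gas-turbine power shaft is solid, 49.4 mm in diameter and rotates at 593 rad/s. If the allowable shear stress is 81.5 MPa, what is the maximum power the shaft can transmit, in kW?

1140 kW

J = πd⁴/32 = π(0.0494)⁴/32 = 5.847×10^-7 m⁴.
T_max = τ_allow·J/r = 8.15×10^7 × 5.847×10^-7 / 0.0247 = 1929 N·m.
ω = 593 rad/s, so P_max = T_max·ω = 1.144×10^6 W.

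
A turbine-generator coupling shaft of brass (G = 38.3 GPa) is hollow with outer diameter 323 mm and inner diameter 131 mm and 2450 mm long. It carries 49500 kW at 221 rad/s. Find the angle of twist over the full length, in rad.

ω = 221 rad/s, so T = P/ω = 49500×10³ / 221.0 = 224000 N·m.
J = π(d_o⁴ − d_i⁴)/32 = π(0.323⁴ − 0.131⁴)/32 = 1.040×10^-3 m⁴.
θ = T·L/(G·J) = 224000 × 2.45 / (38.3×10⁹ × 1.040×10^-3) = 0.01378 rad.

0.0138 rad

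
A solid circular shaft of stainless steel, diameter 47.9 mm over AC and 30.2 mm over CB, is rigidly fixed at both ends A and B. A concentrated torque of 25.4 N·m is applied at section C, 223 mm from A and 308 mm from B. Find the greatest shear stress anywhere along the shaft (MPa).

1.06 MPa

Compatibility: T_A·a/J_AC = T_B·b/J_CB with T_A + T_B = T₀.
J_AC = 5.17×10^-7 m⁴, J_CB = 8.17×10^-8 m⁴, so T_A = T₀·(J_AC/a)/((J_AC/a)+(J_CB/b)) = 22.79 N·m, T_B = 2.608 N·m.
τ in each portion: τ_AC = 1.06×10^6 Pa, τ_CB = 4.82×10^5 Pa; maximum is in AC.
τ_max = T_AC·r/J = 22.79·0.0239/5.17×10^-7 = 1.056×10^6 Pa.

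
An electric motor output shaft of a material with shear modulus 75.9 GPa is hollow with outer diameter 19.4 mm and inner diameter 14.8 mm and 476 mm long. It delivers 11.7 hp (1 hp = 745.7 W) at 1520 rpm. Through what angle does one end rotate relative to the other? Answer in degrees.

ω = 2π·1520/60 = 159.2 rad/s, so T = P/ω = 11.7×745.7 / 159.2 = 54.81 N·m.
J = π(d_o⁴ − d_i⁴)/32 = π(0.0194⁴ − 0.0148⁴)/32 = 9.196×10^-9 m⁴.
θ = T·L/(G·J) = 54.81 × 0.476 / (75.9×10⁹ × 9.196×10^-9) = 0.03738 rad.

2.14°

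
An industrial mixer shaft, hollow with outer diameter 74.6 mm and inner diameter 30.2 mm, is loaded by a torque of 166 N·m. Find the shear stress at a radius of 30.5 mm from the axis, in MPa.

J = π(d_o⁴ − d_i⁴)/32 = π(0.0746⁴ − 0.0302⁴)/32 = 2.959×10^-6 m⁴.
Shear stress varies linearly with radius: τ = T·r/J = 166.0 × 0.0305 / 2.959×10^-6 = 1.711×10^6 Pa.

1.71 MPa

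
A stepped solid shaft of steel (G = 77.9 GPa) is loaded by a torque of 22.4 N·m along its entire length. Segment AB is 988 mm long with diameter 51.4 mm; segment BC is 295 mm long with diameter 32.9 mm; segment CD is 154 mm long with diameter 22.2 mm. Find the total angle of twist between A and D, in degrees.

0.172°

J_AB = π(0.0514)⁴/32 = 6.85×10^-7 m⁴; J_BC = π(0.0329)⁴/32 = 1.15×10^-7 m⁴; J_CD = π(0.0222)⁴/32 = 2.38×10^-8 m⁴.
θ = (T/G)·Σ L_i/J_i = (22.40/77.9×10⁹)·(0.988/6.85×10^-7 + 0.295/1.15×10^-7 + 0.154/2.38×10^-8) = 3.009×10^-3 rad.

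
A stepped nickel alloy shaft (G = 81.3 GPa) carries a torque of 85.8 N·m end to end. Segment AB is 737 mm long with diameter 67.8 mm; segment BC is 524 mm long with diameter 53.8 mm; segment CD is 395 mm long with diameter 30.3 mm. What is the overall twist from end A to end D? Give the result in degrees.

0.349°

J_AB = π(0.0678)⁴/32 = 2.07×10^-6 m⁴; J_BC = π(0.0538)⁴/32 = 8.22×10^-7 m⁴; J_CD = π(0.0303)⁴/32 = 8.28×10^-8 m⁴.
θ = (T/G)·Σ L_i/J_i = (85.80/81.3×10⁹)·(0.737/2.07×10^-6 + 0.524/8.22×10^-7 + 0.395/8.28×10^-8) = 6.085×10^-3 rad.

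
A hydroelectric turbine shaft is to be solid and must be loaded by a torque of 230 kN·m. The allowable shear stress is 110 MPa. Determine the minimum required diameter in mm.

220 mm

For a solid shaft τ_max = 16T/(πd³), so d = (16T/(π τ_allow))^(1/3) = (16·230000/(π·1.10×10^8))^(1/3) = 0.2200 m.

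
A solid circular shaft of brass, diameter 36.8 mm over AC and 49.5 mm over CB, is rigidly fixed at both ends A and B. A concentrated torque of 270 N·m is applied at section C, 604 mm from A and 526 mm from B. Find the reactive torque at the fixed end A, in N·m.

56.7 N·m

Compatibility: T_A·a/J_AC = T_B·b/J_CB with T_A + T_B = T₀.
J_AC = 1.80×10^-7 m⁴, J_CB = 5.89×10^-7 m⁴, so T_A = T₀·(J_AC/a)/((J_AC/a)+(J_CB/b)) = 56.73 N·m, T_B = 213.3 N·m.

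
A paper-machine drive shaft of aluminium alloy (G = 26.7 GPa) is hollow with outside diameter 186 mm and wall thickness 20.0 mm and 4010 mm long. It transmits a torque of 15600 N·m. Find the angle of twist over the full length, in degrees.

1.84°

J = π(d_o⁴ − d_i⁴)/32 = π(0.186⁴ − 0.146⁴)/32 = 7.290×10^-5 m⁴.
θ = T·L/(G·J) = 15600 × 4.01 / (26.7×10⁹ × 7.290×10^-5) = 0.03214 rad.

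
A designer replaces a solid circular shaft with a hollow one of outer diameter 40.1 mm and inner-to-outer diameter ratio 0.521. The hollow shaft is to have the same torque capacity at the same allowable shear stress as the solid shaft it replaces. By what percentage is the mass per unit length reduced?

23.3 %

Equal τ_max and T ⇒ the solid shaft needs d_s³ = d_o³(1−k⁴), so d_s = 40.1·(1−0.521⁴)^(1/3) = 39.09 mm.
Area ratio A_h/A_s = d_o²(1−k²)/d_s² = (1−k²)/(1−k⁴)^(2/3) = 0.7667.
Mass saving = 1 − 0.7667 = 23.3 %.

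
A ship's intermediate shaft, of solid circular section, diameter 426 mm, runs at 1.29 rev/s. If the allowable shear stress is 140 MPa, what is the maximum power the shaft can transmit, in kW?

J = πd⁴/32 = π(0.426)⁴/32 = 3.233×10^-3 m⁴.
T_max = τ_allow·J/r = 1.40×10^8 × 3.233×10^-3 / 0.213 = 2.125e6 N·m.
ω = 2π·1.29 = 8.105 rad/s, so P_max = T_max·ω = 1.722×10^7 W.

17200 kW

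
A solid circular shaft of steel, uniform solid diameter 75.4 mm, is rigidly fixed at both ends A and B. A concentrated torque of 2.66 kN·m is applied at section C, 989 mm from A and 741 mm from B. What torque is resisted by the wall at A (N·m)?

1140 N·m

With uniform GJ and both ends fixed, compatibility θ_AC = θ_CB gives T_A·a = T_B·b, together with T_A + T_B = T₀.
T_A = T₀·b/(a+b) = 2660·741/1730 = 1139 N·m; T_B = 1521 N·m.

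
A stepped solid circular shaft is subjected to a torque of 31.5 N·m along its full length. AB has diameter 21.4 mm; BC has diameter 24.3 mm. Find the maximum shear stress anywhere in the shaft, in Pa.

1.64e7 Pa

Under the same torque, τ_max = 16T/(πd³) is largest where d is smallest — segment AB (d = 21.4 mm).
τ_max = 16·31.50/(π·(0.0214)³) = 1.637×10^7 Pa.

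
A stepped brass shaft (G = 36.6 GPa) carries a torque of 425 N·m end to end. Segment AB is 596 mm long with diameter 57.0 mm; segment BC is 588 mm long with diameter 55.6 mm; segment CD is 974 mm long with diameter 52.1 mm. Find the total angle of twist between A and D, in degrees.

1.70°

J_AB = π(0.0570)⁴/32 = 1.04×10^-6 m⁴; J_BC = π(0.0556)⁴/32 = 9.38×10^-7 m⁴; J_CD = π(0.0521)⁴/32 = 7.23×10^-7 m⁴.
θ = (T/G)·Σ L_i/J_i = (425.0/36.6×10⁹)·(0.596/1.04×10^-6 + 0.588/9.38×10^-7 + 0.974/7.23×10^-7) = 0.02959 rad.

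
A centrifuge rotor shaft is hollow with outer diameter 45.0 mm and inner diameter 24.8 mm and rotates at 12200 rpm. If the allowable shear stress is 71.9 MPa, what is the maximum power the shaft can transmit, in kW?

J = π(d_o⁴ − d_i⁴)/32 = π(0.0450⁴ − 0.0248⁴)/32 = 3.654×10^-7 m⁴.
T_max = τ_allow·J/r = 7.19×10^7 × 3.654×10^-7 / 0.0225 = 1168 N·m.
ω = 2π·12200/60 = 1278 rad/s, so P_max = T_max·ω = 1.492×10^6 W.

1490 kW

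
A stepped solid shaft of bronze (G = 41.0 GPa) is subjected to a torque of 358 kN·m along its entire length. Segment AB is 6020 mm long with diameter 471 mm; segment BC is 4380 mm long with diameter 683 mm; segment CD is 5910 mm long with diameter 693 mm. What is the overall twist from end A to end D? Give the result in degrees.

J_AB = π(0.471)⁴/32 = 4.83×10^-3 m⁴; J_BC = π(0.683)⁴/32 = 0.0214 m⁴; J_CD = π(0.693)⁴/32 = 0.0226 m⁴.
θ = (T/G)·Σ L_i/J_i = (358000/41.0×10⁹)·(6.02/4.83×10^-3 + 4.38/0.0214 + 5.91/0.0226) = 0.01495 rad.

0.857°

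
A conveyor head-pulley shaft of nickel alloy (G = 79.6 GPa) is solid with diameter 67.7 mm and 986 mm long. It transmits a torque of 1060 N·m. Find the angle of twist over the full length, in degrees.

0.365°

J = πd⁴/32 = π(0.0677)⁴/32 = 2.062×10^-6 m⁴.
θ = T·L/(G·J) = 1060 × 0.986 / (79.6×10⁹ × 2.062×10^-6) = 6.367×10^-3 rad.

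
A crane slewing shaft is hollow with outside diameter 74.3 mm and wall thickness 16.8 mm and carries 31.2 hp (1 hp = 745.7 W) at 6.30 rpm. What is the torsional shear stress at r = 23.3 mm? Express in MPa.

302 MPa

ω = 2π·6.30/60 = 0.6597 rad/s, so T = P/ω = 31.2×745.7 / 0.6597 = 35270 N·m.
J = π(d_o⁴ − d_i⁴)/32 = π(0.0743⁴ − 0.0407⁴)/32 = 2.723×10^-6 m⁴.
Shear stress varies linearly with radius: τ = T·r/J = 35270 × 0.0233 / 2.723×10^-6 = 3.018×10^8 Pa.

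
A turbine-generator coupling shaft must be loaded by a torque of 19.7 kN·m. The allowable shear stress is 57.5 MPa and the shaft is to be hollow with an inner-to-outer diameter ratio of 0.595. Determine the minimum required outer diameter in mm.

For a hollow shaft with d_i/d_o = 0.595: τ_max = 16T/(π d_o³ (1−k⁴)), so d_o = [16T/(π τ_allow (1−k⁴))]^(1/3) = [16·19700/(π·5.75×10^7·0.8747)]^(1/3) = 0.1259 m.

126 mm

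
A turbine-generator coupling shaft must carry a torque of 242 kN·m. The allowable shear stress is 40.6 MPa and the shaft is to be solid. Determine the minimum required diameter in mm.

For a solid shaft τ_max = 16T/(πd³), so d = (16T/(π τ_allow))^(1/3) = (16·242000/(π·4.06×10^7))^(1/3) = 0.3120 m.

312 mm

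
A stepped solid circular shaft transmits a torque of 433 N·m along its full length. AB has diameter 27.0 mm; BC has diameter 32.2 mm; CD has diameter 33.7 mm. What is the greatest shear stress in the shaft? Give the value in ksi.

16.2 ksi

Under the same torque, τ_max = 16T/(πd³) is largest where d is smallest — segment AB (d = 27.0 mm).
τ_max = 16·433.0/(π·(0.0270)³) = 1.120×10^8 Pa.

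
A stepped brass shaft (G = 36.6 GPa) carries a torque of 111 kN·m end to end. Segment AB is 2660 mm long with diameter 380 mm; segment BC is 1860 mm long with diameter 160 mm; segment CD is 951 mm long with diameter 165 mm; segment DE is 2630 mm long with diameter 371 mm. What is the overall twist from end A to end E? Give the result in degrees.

7.77°

J_AB = π(0.380)⁴/32 = 2.05×10^-3 m⁴; J_BC = π(0.160)⁴/32 = 6.43×10^-5 m⁴; J_CD = π(0.165)⁴/32 = 7.28×10^-5 m⁴; J_DE = π(0.371)⁴/32 = 1.86×10^-3 m⁴.
θ = (T/G)·Σ L_i/J_i = (111000/36.6×10⁹)·(2.66/2.05×10^-3 + 1.86/6.43×10^-5 + 0.951/7.28×10^-5 + 2.63/1.86×10^-3) = 0.1355 rad.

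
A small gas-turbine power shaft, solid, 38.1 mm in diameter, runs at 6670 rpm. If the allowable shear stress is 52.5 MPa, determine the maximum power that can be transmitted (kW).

J = πd⁴/32 = π(0.0381)⁴/32 = 2.069×10^-7 m⁴.
T_max = τ_allow·J/r = 5.25×10^7 × 2.069×10^-7 / 0.0191 = 570.1 N·m.
ω = 2π·6670/60 = 698.5 rad/s, so P_max = T_max·ω = 3.982×10^5 W.

398 kW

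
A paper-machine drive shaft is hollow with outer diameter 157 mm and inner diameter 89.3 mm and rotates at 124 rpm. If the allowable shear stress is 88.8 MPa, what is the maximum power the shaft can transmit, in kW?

J = π(d_o⁴ − d_i⁴)/32 = π(0.157⁴ − 0.0893⁴)/32 = 5.341×10^-5 m⁴.
T_max = τ_allow·J/r = 8.88×10^7 × 5.341×10^-5 / 0.0785 = 60410 N·m.
ω = 2π·124/60 = 12.99 rad/s, so P_max = T_max·ω = 7.845×10^5 W.

784 kW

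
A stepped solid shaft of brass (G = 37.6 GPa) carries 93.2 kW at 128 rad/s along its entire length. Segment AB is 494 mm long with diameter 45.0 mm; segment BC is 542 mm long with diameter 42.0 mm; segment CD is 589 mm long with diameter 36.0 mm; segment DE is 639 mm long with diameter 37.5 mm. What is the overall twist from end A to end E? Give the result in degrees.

ω = 128 rad/s, so T = P/ω = 93.2×10³ / 128.0 = 728.1 N·m.
J_AB = π(0.0450)⁴/32 = 4.03×10^-7 m⁴; J_BC = π(0.0420)⁴/32 = 3.05×10^-7 m⁴; J_CD = π(0.0360)⁴/32 = 1.65×10^-7 m⁴; J_DE = π(0.0375)⁴/32 = 1.94×10^-7 m⁴.
θ = (T/G)·Σ L_i/J_i = (728.1/37.6×10⁹)·(0.494/4.03×10^-7 + 0.542/3.05×10^-7 + 0.589/1.65×10^-7 + 0.639/1.94×10^-7) = 0.1910 rad.

10.9°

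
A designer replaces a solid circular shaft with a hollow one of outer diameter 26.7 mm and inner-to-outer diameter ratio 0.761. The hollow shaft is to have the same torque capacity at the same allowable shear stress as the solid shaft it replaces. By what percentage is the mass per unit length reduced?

44.7 %

Equal τ_max and T ⇒ the solid shaft needs d_s³ = d_o³(1−k⁴), so d_s = 26.7·(1−0.761⁴)^(1/3) = 23.30 mm.
Area ratio A_h/A_s = d_o²(1−k²)/d_s² = (1−k²)/(1−k⁴)^(2/3) = 0.5526.
Mass saving = 1 − 0.5526 = 44.7 %.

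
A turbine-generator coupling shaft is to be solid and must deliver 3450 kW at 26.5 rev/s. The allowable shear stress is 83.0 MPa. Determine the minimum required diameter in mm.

108 mm

ω = 2π·26.5 = 166.5 rad/s, so T = P/ω = 3450×10³ / 166.5 = 20720 N·m.
For a solid shaft τ_max = 16T/(πd³), so d = (16T/(π τ_allow))^(1/3) = (16·20720/(π·8.30×10^7))^(1/3) = 0.1083 m.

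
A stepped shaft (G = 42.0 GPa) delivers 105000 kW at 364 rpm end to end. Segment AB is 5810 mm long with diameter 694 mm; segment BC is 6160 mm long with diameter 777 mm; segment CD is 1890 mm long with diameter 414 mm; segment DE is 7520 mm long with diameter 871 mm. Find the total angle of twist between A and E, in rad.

0.0797 rad

ω = 2π·364/60 = 38.12 rad/s, so T = P/ω = 105000×10³ / 38.12 = 2.755e6 N·m.
J_AB = π(0.694)⁴/32 = 0.0228 m⁴; J_BC = π(0.777)⁴/32 = 0.0358 m⁴; J_CD = π(0.414)⁴/32 = 2.88×10^-3 m⁴; J_DE = π(0.871)⁴/32 = 0.0565 m⁴.
θ = (T/G)·Σ L_i/J_i = (2.755e6/42.0×10⁹)·(5.81/0.0228 + 6.16/0.0358 + 1.89/2.88×10^-3 + 7.52/0.0565) = 0.07973 rad.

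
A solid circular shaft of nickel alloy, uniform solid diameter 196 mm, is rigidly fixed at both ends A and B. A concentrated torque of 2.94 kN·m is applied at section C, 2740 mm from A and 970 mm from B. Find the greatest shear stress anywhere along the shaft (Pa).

With uniform GJ and both ends fixed, compatibility θ_AC = θ_CB gives T_A·a = T_B·b, together with T_A + T_B = T₀.
T_A = T₀·b/(a+b) = 2940·970/3710 = 768.7 N·m; T_B = 2171 N·m.
τ in each portion: τ_AC = 5.20×10^5 Pa, τ_CB = 1.47×10^6 Pa; maximum is in CB.
τ_max = T_CB·r/J = 2171·0.0980/1.45×10^-4 = 1.469×10^6 Pa.

1.47e6 Pa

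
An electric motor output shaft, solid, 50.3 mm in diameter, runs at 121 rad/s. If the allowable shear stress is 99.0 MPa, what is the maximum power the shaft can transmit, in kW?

J = πd⁴/32 = π(0.0503)⁴/32 = 6.285×10^-7 m⁴.
T_max = τ_allow·J/r = 9.90×10^7 × 6.285×10^-7 / 0.0251 = 2474 N·m.
ω = 121 rad/s, so P_max = T_max·ω = 2.993×10^5 W.

299 kW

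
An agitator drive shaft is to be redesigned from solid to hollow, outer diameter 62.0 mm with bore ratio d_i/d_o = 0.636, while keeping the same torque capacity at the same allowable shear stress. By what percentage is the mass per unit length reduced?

Equal τ_max and T ⇒ the solid shaft needs d_s³ = d_o³(1−k⁴), so d_s = 62.0·(1−0.636⁴)^(1/3) = 58.42 mm.
Area ratio A_h/A_s = d_o²(1−k²)/d_s² = (1−k²)/(1−k⁴)^(2/3) = 0.6708.
Mass saving = 1 − 0.6708 = 32.9 %.

32.9 %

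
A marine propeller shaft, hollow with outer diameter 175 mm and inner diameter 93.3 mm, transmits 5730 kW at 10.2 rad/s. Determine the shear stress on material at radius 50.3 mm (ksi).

48.4 ksi

ω = 10.2 rad/s, so T = P/ω = 5730×10³ / 10.20 = 561800 N·m.
J = π(d_o⁴ − d_i⁴)/32 = π(0.175⁴ − 0.0933⁴)/32 = 8.464×10^-5 m⁴.
Shear stress varies linearly with radius: τ = T·r/J = 561800 × 0.0503 / 8.464×10^-5 = 3.339×10^8 Pa.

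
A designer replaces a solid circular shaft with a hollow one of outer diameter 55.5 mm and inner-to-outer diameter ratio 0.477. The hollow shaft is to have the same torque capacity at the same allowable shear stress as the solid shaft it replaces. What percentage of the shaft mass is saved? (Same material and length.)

20.0 %

Equal τ_max and T ⇒ the solid shaft needs d_s³ = d_o³(1−k⁴), so d_s = 55.5·(1−0.477⁴)^(1/3) = 54.53 mm.
Area ratio A_h/A_s = d_o²(1−k²)/d_s² = (1−k²)/(1−k⁴)^(2/3) = 0.8003.
Mass saving = 1 − 0.8003 = 20.0 %.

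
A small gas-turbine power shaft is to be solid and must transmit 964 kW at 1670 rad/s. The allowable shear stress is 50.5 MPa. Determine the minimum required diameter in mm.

ω = 1670 rad/s, so T = P/ω = 964×10³ / 1670 = 577.2 N·m.
For a solid shaft τ_max = 16T/(πd³), so d = (16T/(π τ_allow))^(1/3) = (16·577.2/(π·5.05×10^7))^(1/3) = 0.03876 m.

38.8 mm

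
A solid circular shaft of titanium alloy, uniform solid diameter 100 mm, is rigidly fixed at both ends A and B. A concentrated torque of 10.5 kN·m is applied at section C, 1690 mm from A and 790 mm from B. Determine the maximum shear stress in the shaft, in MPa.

With uniform GJ and both ends fixed, compatibility θ_AC = θ_CB gives T_A·a = T_B·b, together with T_A + T_B = T₀.
T_A = T₀·b/(a+b) = 10500·790/2480 = 3345 N·m; T_B = 7155 N·m.
τ in each portion: τ_AC = 1.70×10^7 Pa, τ_CB = 3.64×10^7 Pa; maximum is in CB.
τ_max = T_CB·r/J = 7155·0.0500/9.82×10^-6 = 3.644×10^7 Pa.

36.4 MPa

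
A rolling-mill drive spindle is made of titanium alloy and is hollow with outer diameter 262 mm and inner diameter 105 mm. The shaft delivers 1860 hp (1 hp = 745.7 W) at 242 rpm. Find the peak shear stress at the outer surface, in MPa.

ω = 2π·242/60 = 25.34 rad/s, so T = P/ω = 1860×745.7 / 25.34 = 54730 N·m.
J = π(d_o⁴ − d_i⁴)/32 = π(0.262⁴ − 0.105⁴)/32 = 4.507×10^-4 m⁴.
τ_max = T·r/J = 54730 × 0.131 / 4.507×10^-4 = 1.591×10^7 Pa.

15.9 MPa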